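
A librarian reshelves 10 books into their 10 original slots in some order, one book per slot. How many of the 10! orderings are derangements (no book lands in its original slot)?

!10 = 10! · Σ_{k=0}^{10} (-1)^k/k!
= 10! - 10!/1! + 10!/2! - 10!/3! + 10!/4! - 10!/5! + 10!/6! - 10!/7! + 10!/8! - 10!/9! + 10!/10!
= 3628800 - 3628800 + 1814400 - 604800 + 151200 - 30240 + 5040 - 720 + 90 - 10 + 1
= 1334961

1334961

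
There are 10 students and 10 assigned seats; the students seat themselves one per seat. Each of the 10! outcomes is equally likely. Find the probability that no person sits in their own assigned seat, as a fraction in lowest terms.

16481/44800

Favorable outcomes: !10 = 1334961.
Total outcomes: 10! = 3628800.
Probability = 1334961/3628800 = 16481/44800.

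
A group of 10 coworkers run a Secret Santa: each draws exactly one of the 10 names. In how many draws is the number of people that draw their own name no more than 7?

# with exactly i fixed is C(10,i)·!(10-i); sum over i=0..7:
  i=0: C(10,0)·!10 = 1·1334961 = 1334961
  i=1: C(10,1)·!9 = 10·133496 = 1334960
  i=2: C(10,2)·!8 = 45·14833 = 667485
  i=3: C(10,3)·!7 = 120·1854 = 222480
  i=4: C(10,4)·!6 = 210·265 = 55650
  i=5: C(10,5)·!5 = 252·44 = 11088
  i=6: C(10,6)·!4 = 210·9 = 1890
  i=7: C(10,7)·!3 = 120·2 = 240
Total = 3628754.

3628754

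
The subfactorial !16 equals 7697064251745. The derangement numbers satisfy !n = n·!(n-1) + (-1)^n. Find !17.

130850092279664

!17 = 17·7697064251745 - 1 = 130850092279664.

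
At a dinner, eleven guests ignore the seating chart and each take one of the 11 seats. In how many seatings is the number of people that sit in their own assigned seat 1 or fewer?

29369141

Sum C(11,i)·!(11-i) for i = 0..1:
  i=0: C(11,0)·!11 = 1·14684570 = 14684570
  i=1: C(11,1)·!10 = 11·1334961 = 14684571
Total = 29369141.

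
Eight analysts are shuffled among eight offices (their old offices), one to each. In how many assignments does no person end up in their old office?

Use !n = n·!(n-1) + (-1)^n.
!8 = 8·1854 + 1 = 14833

14833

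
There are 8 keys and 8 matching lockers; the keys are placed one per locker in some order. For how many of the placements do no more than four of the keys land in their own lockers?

# with exactly i fixed is C(8,i)·!(8-i); sum over i=0..4:
  i=0: C(8,0)·!8 = 1·14833 = 14833
  i=1: C(8,1)·!7 = 8·1854 = 14832
  i=2: C(8,2)·!6 = 28·265 = 7420
  i=3: C(8,3)·!5 = 56·44 = 2464
  i=4: C(8,4)·!4 = 70·9 = 630
Total = 40179.

40179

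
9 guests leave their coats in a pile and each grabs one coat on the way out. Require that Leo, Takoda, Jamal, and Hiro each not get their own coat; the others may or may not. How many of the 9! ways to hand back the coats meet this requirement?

229080

Inclusion-exclusion on the 4 forbidden self-matches:
Σ_{j=0}^{4} (-1)^j C(4,j)(9-j)!
= C(4,0)·9! - C(4,1)·8! + C(4,2)·7! - C(4,3)·6! + C(4,4)·5!
= 362880 - 161280 + 30240 - 2880 + 120
= 229080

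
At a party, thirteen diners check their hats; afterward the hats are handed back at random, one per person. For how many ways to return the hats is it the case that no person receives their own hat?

2290792932

The number of derangements of 13 is !13 = Σ_{k=0}^{13} (-1)^k·13!/k!
= 13! - 13!/1! + 13!/2! - 13!/3! + 13!/4! - 13!/5! + 13!/6! - 13!/7! + 13!/8! - 13!/9! + 13!/10! - 13!/11! + 13!/12! - 13!/13!
= 6227020800 - 6227020800 + 3113510400 - 1037836800 + 259459200 - 51891840 + 8648640 - 1235520 + 154440 - 17160 + 1716 - 156 + 13 - 1
= 2290792932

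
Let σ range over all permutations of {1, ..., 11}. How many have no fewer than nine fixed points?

56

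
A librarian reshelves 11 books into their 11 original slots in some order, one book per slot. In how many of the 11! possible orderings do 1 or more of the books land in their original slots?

Sum C(11,i)·!(11-i) for i = 1..11:
  i=1: C(11,1)·!10 = 11·1334961 = 14684571
  i=2: C(11,2)·!9 = 55·133496 = 7342280
  i=3: C(11,3)·!8 = 165·14833 = 2447445
  i=4: C(11,4)·!7 = 330·1854 = 611820
  i=5: C(11,5)·!6 = 462·265 = 122430
  i=6: C(11,6)·!5 = 462·44 = 20328
  i=7: C(11,7)·!4 = 330·9 = 2970
  i=8: C(11,8)·!3 = 165·2 = 330
  i=9: C(11,9)·!2 = 55·1 = 55
  i=10: C(11,10)·!1 = 11·0 = 0
  i=11: C(11,11)·!0 = 1·1 = 1
Total = 25232230.

25232230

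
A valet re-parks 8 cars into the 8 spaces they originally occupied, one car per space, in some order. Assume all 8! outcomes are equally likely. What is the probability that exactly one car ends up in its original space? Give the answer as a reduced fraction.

103/280

Favorable outcomes: C(8,1)·!7 = 8·1854 = 14832.
Total outcomes: 8! = 40320.
Probability = 14832/40320 = 103/280.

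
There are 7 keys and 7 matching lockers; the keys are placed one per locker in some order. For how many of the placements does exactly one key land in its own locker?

1855

Choose which one of the 7 is fixed: C(7,1) = 7.
The remaining 6 must be deranged: !6 = 265.
Total: 7 × 265 = 1855.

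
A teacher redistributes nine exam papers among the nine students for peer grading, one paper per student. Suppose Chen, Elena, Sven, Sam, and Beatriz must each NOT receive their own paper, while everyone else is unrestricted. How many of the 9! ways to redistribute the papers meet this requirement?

205056

Let A_j be the event that the j-th constrained one is fixed. By inclusion-exclusion over the 5 events:
Σ_{j=0}^{5} (-1)^j C(5,j)(9-j)!
= C(5,0)·9! - C(5,1)·8! + C(5,2)·7! - C(5,3)·6! + C(5,4)·5! - C(5,5)·4!
= 362880 - 201600 + 50400 - 7200 + 600 - 24
= 205056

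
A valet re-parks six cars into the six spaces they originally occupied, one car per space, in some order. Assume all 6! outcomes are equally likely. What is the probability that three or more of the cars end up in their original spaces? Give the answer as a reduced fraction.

Favorable outcomes: Σ_{i≥3} C(6,i)·!(6-i) = 20·2 + 15·1 + 6·0 + 1·1 = 56.
Total outcomes: 6! = 720.
Probability = 56/720 = 7/90.

7/90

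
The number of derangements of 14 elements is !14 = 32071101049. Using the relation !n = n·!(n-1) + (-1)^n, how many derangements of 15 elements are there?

481066515734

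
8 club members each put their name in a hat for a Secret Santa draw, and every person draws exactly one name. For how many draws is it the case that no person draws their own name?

The subfactorial !8 = [8!/e] (nearest integer).
8! = 40320, and 40320/e ≈ 14832.90, so !8 = 14833.

14833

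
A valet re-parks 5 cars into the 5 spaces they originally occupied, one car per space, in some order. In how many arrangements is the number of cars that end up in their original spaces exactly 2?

Choose which 2 of the 5 are fixed: C(5,2) = 10.
The other 3 form a derangement: !3 = 2.
Total: 10 × 2 = 20.

20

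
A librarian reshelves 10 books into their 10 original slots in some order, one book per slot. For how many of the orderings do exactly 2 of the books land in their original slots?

Choose which 2 of the 10 are fixed: C(10,2) = 45.
The other 8 form a derangement: !8 = 14833.
Total: 45 × 14833 = 667485.

667485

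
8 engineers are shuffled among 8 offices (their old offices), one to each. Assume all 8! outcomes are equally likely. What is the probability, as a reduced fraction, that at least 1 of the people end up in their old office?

3641/5760

Favorable outcomes: Σ_{i≥1} C(8,i)·!(8-i) = 8·1854 + 28·265 + 56·44 + 70·9 + 56·2 + 28·1 + 8·0 + 1·1 = 25487.
Total outcomes: 8! = 40320.
Probability = 25487/40320 = 3641/5760.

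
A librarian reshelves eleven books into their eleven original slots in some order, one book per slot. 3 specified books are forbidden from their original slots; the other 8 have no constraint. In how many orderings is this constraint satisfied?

30078720

Inclusion-exclusion on the 3 forbidden self-matches:
Σ_{j=0}^{3} (-1)^j C(3,j)(11-j)!
= C(3,0)·11! - C(3,1)·10! + C(3,2)·9! - C(3,3)·8!
= 39916800 - 10886400 + 1088640 - 40320
= 30078720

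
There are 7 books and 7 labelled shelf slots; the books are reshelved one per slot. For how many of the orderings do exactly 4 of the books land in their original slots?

70

Pick the 4 fixed positions: C(7,4) = 35 ways.
The remaining 3 must be deranged: !3 = 2.
Total: 35 × 2 = 70.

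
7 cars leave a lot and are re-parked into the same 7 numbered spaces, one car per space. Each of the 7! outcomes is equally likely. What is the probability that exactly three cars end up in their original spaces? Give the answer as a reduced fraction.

1/16

Favorable outcomes: C(7,3)·!4 = 35·9 = 315.
Total outcomes: 7! = 5040.
Probability = 315/5040 = 1/16.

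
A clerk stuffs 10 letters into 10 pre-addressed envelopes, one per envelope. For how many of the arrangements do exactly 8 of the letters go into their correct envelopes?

Choose which 8 of the 10 are fixed: C(10,8) = 45.
The other 2 form a derangement: !2 = 1.
Total: 45 × 1 = 45.

45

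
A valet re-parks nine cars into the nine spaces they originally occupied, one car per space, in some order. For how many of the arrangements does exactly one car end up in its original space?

Pick the single fixed position: C(9,1) = 9 ways.
The remaining 8 must be deranged: !8 = 14833.
Total: 9 × 14833 = 133497.

133497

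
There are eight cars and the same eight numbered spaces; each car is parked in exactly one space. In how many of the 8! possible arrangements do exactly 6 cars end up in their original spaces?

28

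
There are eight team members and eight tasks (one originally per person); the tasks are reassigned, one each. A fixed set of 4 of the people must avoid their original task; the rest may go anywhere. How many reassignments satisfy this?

24024

Inclusion-exclusion on the 4 forbidden self-matches:
Σ_{j=0}^{4} (-1)^j C(4,j)(8-j)!
= C(4,0)·8! - C(4,1)·7! + C(4,2)·6! - C(4,3)·5! + C(4,4)·4!
= 40320 - 20160 + 4320 - 480 + 24
= 24024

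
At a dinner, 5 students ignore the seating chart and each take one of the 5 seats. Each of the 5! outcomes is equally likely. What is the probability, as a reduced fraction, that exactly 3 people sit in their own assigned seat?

1/12

Favorable outcomes: C(5,3)·!2 = 10·1 = 10.
Total outcomes: 5! = 120.
Probability = 10/120 = 1/12.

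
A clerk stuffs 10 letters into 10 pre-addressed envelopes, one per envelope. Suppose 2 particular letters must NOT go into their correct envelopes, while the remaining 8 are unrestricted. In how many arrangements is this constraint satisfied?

2943360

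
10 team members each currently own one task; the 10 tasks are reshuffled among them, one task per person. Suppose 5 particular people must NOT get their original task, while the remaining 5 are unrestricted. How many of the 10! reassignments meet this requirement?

2170680

Let A_j be the event that the j-th constrained one is fixed. By inclusion-exclusion over the 5 events:
Σ_{j=0}^{5} (-1)^j C(5,j)(10-j)!
= C(5,0)·10! - C(5,1)·9! + C(5,2)·8! - C(5,3)·7! + C(5,4)·6! - C(5,5)·5!
= 3628800 - 1814400 + 403200 - 50400 + 3600 - 120
= 2170680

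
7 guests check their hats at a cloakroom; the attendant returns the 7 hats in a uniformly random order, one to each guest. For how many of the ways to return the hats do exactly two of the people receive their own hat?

924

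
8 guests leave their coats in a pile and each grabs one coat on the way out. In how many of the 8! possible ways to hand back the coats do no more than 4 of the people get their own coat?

# with exactly i fixed is C(8,i)·!(8-i); sum over i=0..4:
  i=0: C(8,0)·!8 = 1·14833 = 14833
  i=1: C(8,1)·!7 = 8·1854 = 14832
  i=2: C(8,2)·!6 = 28·265 = 7420
  i=3: C(8,3)·!5 = 56·44 = 2464
  i=4: C(8,4)·!4 = 70·9 = 630
Total = 40179.

40179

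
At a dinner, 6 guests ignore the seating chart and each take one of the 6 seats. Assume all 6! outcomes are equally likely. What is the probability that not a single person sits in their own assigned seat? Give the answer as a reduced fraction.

53/144

Favorable outcomes: !6 = 265.
Total outcomes: 6! = 720.
Probability = 265/720 = 53/144.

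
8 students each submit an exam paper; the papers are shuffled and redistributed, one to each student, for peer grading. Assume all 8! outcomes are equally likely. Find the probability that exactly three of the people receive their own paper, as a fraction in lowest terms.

11/180

Favorable outcomes: C(8,3)·!5 = 56·44 = 2464.
Total outcomes: 8! = 40320.
Probability = 2464/40320 = 11/180.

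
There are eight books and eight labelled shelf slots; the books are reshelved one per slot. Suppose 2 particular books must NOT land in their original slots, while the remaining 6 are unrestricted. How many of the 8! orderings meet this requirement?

Let A_j be the event that the j-th constrained one is fixed. By inclusion-exclusion over the 2 events:
Σ_{j=0}^{2} (-1)^j C(2,j)(8-j)!
= C(2,0)·8! - C(2,1)·7! + C(2,2)·6!
= 40320 - 10080 + 720
= 30960

30960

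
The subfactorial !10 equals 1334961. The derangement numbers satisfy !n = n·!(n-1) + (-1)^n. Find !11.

!11 = 11·1334961 - 1 = 14684570.

14684570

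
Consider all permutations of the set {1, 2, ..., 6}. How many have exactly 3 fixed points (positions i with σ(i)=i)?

Choose which 3 of the 6 are fixed: C(6,3) = 20.
The other 3 form a derangement: !3 = 2.
Total: 20 × 2 = 40.

40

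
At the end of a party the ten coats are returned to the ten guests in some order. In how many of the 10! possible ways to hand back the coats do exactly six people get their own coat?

1890

Choose which 6 of the 10 are fixed: C(10,6) = 210.
The other 4 form a derangement: !4 = 9.
Total: 210 × 9 = 1890.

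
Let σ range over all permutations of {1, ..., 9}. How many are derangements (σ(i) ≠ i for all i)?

133496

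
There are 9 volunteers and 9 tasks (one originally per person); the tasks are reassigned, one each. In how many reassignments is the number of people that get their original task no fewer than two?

95887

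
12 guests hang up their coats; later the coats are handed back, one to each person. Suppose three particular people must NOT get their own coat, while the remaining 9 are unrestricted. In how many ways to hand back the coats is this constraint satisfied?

369774720

Inclusion-exclusion on the 3 forbidden self-matches:
Σ_{j=0}^{3} (-1)^j C(3,j)(12-j)!
= C(3,0)·12! - C(3,1)·11! + C(3,2)·10! - C(3,3)·9!
= 479001600 - 119750400 + 10886400 - 362880
= 369774720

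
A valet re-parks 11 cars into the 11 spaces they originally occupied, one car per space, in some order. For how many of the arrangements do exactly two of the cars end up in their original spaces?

Choose which 2 of the 11 are fixed: C(11,2) = 55.
The remaining 9 must be deranged: !9 = 133496.
Total: 55 × 133496 = 7342280.

7342280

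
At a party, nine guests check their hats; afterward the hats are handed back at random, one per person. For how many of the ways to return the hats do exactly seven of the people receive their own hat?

36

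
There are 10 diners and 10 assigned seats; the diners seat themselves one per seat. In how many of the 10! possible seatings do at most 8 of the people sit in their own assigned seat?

# with exactly i fixed is C(10,i)·!(10-i); sum over i=0..8:
  i=0: C(10,0)·!10 = 1·1334961 = 1334961
  i=1: C(10,1)·!9 = 10·133496 = 1334960
  i=2: C(10,2)·!8 = 45·14833 = 667485
  i=3: C(10,3)·!7 = 120·1854 = 222480
  i=4: C(10,4)·!6 = 210·265 = 55650
  i=5: C(10,5)·!5 = 252·44 = 11088
  i=6: C(10,6)·!4 = 210·9 = 1890
  i=7: C(10,7)·!3 = 120·2 = 240
  i=8: C(10,8)·!2 = 45·1 = 45
Total = 3628799.

3628799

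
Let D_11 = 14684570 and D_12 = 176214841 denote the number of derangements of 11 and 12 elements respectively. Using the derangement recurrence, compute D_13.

D_13 = (13-1)·(D_12 + D_11) = 12·(176214841 + 14684570) = 12·190899411 = 2290792932.

2290792932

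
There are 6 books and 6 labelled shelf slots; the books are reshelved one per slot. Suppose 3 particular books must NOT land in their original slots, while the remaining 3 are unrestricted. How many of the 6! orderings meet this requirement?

426

Let A_j be the event that the j-th constrained one is fixed. By inclusion-exclusion over the 3 events:
Σ_{j=0}^{3} (-1)^j C(3,j)(6-j)!
= C(3,0)·6! - C(3,1)·5! + C(3,2)·4! - C(3,3)·3!
= 720 - 360 + 72 - 6
= 426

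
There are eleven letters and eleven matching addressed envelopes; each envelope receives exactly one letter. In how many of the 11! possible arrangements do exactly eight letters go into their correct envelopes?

Choose which 8 of the 11 are fixed: C(11,8) = 165.
The other 3 form a derangement: !3 = 2.
Total: 165 × 2 = 330.

330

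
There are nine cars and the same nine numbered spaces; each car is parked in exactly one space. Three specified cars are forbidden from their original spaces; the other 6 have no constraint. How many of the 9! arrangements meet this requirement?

256320

Let A_j be the event that the j-th constrained one is fixed. By inclusion-exclusion over the 3 events:
Σ_{j=0}^{3} (-1)^j C(3,j)(9-j)!
= C(3,0)·9! - C(3,1)·8! + C(3,2)·7! - C(3,3)·6!
= 362880 - 120960 + 15120 - 720
= 256320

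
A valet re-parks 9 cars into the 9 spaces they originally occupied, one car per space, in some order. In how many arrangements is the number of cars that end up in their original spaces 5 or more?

1339

# with exactly i fixed is C(9,i)·!(9-i); sum over i=5..9:
  i=5: C(9,5)·!4 = 126·9 = 1134
  i=6: C(9,6)·!3 = 84·2 = 168
  i=7: C(9,7)·!2 = 36·1 = 36
  i=8: C(9,8)·!1 = 9·0 = 0
  i=9: C(9,9)·!0 = 1·1 = 1
Total = 1339.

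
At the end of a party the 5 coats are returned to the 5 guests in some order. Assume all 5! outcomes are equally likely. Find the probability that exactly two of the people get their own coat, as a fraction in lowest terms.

Favorable outcomes: C(5,2)·!3 = 10·2 = 20.
Total outcomes: 5! = 120.
Probability = 20/120 = 1/6.

1/6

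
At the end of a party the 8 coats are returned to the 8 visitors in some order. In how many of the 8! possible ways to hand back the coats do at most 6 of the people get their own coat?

# with exactly i fixed is C(8,i)·!(8-i); sum over i=0..6:
  i=0: C(8,0)·!8 = 1·14833 = 14833
  i=1: C(8,1)·!7 = 8·1854 = 14832
  i=2: C(8,2)·!6 = 28·265 = 7420
  i=3: C(8,3)·!5 = 56·44 = 2464
  i=4: C(8,4)·!4 = 70·9 = 630
  i=5: C(8,5)·!3 = 56·2 = 112
  i=6: C(8,6)·!2 = 28·1 = 28
Total = 40319.

40319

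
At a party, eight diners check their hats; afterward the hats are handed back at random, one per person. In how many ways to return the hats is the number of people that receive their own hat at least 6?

Sum C(8,i)·!(8-i) for i = 6..8:
  i=6: C(8,6)·!2 = 28·1 = 28
  i=7: C(8,7)·!1 = 8·0 = 0
  i=8: C(8,8)·!0 = 1·1 = 1
Total = 29.

29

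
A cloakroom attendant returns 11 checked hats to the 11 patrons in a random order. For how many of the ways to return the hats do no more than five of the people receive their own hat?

39893116

# with exactly i fixed is C(11,i)·!(11-i); sum over i=0..5:
  i=0: C(11,0)·!11 = 1·14684570 = 14684570
  i=1: C(11,1)·!10 = 11·1334961 = 14684571
  i=2: C(11,2)·!9 = 55·133496 = 7342280
  i=3: C(11,3)·!8 = 165·14833 = 2447445
  i=4: C(11,4)·!7 = 330·1854 = 611820
  i=5: C(11,5)·!6 = 462·265 = 122430
Total = 39893116.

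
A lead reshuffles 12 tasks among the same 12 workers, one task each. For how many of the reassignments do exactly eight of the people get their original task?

Choose which 8 of the 12 are fixed: C(12,8) = 495.
The remaining 4 must be deranged: !4 = 9.
Total: 495 × 9 = 4455.

4455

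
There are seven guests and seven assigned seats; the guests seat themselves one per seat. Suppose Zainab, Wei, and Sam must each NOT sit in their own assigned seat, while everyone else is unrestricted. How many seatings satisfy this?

Inclusion-exclusion on the 3 forbidden self-matches:
Σ_{j=0}^{3} (-1)^j C(3,j)(7-j)!
= C(3,0)·7! - C(3,1)·6! + C(3,2)·5! - C(3,3)·4!
= 5040 - 2160 + 360 - 24
= 3216

3216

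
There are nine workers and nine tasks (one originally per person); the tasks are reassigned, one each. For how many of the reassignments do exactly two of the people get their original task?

66744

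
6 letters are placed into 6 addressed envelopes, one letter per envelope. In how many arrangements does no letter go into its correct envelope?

265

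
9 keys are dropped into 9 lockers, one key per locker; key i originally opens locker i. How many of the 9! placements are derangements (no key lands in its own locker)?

!9 = 9! · Σ_{k=0}^{9} (-1)^k/k!
= 9! - 9!/1! + 9!/2! - 9!/3! + 9!/4! - 9!/5! + 9!/6! - 9!/7! + 9!/8! - 9!/9!
= 362880 - 362880 + 181440 - 60480 + 15120 - 3024 + 504 - 72 + 9 - 1
= 133496

133496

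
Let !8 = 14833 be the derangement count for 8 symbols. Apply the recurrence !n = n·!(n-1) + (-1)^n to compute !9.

133496

!9 = 9·14833 - 1 = 133496.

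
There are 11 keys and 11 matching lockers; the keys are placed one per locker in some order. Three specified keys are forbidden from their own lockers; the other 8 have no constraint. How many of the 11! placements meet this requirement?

Let A_j be the event that the j-th constrained one is fixed. By inclusion-exclusion over the 3 events:
Σ_{j=0}^{3} (-1)^j C(3,j)(11-j)!
= C(3,0)·11! - C(3,1)·10! + C(3,2)·9! - C(3,3)·8!
= 39916800 - 10886400 + 1088640 - 40320
= 30078720

30078720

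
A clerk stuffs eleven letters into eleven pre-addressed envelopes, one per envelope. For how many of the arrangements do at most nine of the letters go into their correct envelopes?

# with exactly i fixed is C(11,i)·!(11-i); sum over i=0..9:
  i=0: C(11,0)·!11 = 1·14684570 = 14684570
  i=1: C(11,1)·!10 = 11·1334961 = 14684571
  i=2: C(11,2)·!9 = 55·133496 = 7342280
  i=3: C(11,3)·!8 = 165·14833 = 2447445
  i=4: C(11,4)·!7 = 330·1854 = 611820
  i=5: C(11,5)·!6 = 462·265 = 122430
  i=6: C(11,6)·!5 = 462·44 = 20328
  i=7: C(11,7)·!4 = 330·9 = 2970
  i=8: C(11,8)·!3 = 165·2 = 330
  i=9: C(11,9)·!2 = 55·1 = 55
Total = 39916799.

39916799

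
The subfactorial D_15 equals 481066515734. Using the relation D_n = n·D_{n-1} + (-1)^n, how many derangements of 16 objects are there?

7697064251745

D_16 = 16·481066515734 + 1 = 7697064251745.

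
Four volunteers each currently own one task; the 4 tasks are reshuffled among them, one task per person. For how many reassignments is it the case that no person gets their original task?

9

!4 is the nearest integer to 4!/e.
4! = 24, and 24/e ≈ 8.83, so !4 = 9.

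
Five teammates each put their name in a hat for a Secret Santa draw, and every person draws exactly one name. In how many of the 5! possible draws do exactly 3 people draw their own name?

10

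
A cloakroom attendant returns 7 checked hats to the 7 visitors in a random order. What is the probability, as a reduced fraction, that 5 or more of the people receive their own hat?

Favorable outcomes: Σ_{i≥5} C(7,i)·!(7-i) = 21·1 + 7·0 + 1·1 = 22.
Total outcomes: 7! = 5040.
Probability = 22/5040 = 11/2520.

11/2520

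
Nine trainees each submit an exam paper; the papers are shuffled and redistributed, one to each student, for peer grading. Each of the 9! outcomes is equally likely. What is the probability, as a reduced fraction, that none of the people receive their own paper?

16687/45360

Favorable outcomes: !9 = 133496.
Total outcomes: 9! = 362880.
Probability = 133496/362880 = 16687/45360.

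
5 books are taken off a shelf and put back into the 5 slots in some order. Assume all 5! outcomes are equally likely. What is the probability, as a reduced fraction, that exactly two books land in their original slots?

Favorable outcomes: C(5,2)·!3 = 10·2 = 20.
Total outcomes: 5! = 120.
Probability = 20/120 = 1/6.

1/6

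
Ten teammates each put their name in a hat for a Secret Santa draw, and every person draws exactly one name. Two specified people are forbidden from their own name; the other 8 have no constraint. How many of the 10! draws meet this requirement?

2943360

Let A_j be the event that the j-th constrained one is fixed. By inclusion-exclusion over the 2 events:
Σ_{j=0}^{2} (-1)^j C(2,j)(10-j)!
= C(2,0)·10! - C(2,1)·9! + C(2,2)·8!
= 3628800 - 725760 + 40320
= 2943360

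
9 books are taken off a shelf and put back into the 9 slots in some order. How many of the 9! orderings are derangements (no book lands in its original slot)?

133496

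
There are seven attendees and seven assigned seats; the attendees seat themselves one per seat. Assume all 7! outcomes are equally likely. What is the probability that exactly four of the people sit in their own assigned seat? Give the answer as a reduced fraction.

1/72

Favorable outcomes: C(7,4)·!3 = 35·2 = 70.
Total outcomes: 7! = 5040.
Probability = 70/5040 = 1/72.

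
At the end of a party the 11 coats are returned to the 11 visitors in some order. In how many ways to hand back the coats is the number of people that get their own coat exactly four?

611820

Choose which 4 of the 11 are fixed: C(11,4) = 330.
The remaining 7 must be deranged: !7 = 1854.
Total: 330 × 1854 = 611820.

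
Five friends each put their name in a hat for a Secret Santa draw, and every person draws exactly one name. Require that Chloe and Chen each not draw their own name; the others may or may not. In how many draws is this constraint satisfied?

78

Let A_j be the event that the j-th constrained one is fixed. By inclusion-exclusion over the 2 events:
Σ_{j=0}^{2} (-1)^j C(2,j)(5-j)!
= C(2,0)·5! - C(2,1)·4! + C(2,2)·3!
= 120 - 48 + 6
= 78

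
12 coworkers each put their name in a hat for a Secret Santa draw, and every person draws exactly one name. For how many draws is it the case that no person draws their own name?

!12 = 12! · Σ_{k=0}^{12} (-1)^k/k!
= 12! - 12!/1! + 12!/2! - 12!/3! + 12!/4! - 12!/5! + 12!/6! - 12!/7! + 12!/8! - 12!/9! + 12!/10! - 12!/11! + 12!/12!
= 479001600 - 479001600 + 239500800 - 79833600 + 19958400 - 3991680 + 665280 - 95040 + 11880 - 1320 + 132 - 12 + 1
= 176214841

176214841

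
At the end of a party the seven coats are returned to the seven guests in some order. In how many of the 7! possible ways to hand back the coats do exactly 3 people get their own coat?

Choose which 3 of the 7 are fixed: C(7,3) = 35.
The remaining 4 must be deranged: !4 = 9.
Total: 35 × 9 = 315.

315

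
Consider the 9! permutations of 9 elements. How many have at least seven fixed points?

37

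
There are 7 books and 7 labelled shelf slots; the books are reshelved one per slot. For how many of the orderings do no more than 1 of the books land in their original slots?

Sum C(7,i)·!(7-i) for i = 0..1:
  i=0: C(7,0)·!7 = 1·1854 = 1854
  i=1: C(7,1)·!6 = 7·265 = 1855
Total = 3709.

3709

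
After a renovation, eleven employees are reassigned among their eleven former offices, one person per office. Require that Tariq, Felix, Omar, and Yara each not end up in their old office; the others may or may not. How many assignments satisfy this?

27422640

Let A_j be the event that the j-th constrained one is fixed. By inclusion-exclusion over the 4 events:
Σ_{j=0}^{4} (-1)^j C(4,j)(11-j)!
= C(4,0)·11! - C(4,1)·10! + C(4,2)·9! - C(4,3)·8! + C(4,4)·7!
= 39916800 - 14515200 + 2177280 - 161280 + 5040
= 27422640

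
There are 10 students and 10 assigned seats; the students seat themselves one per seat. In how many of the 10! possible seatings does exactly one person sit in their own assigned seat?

Pick the single fixed position: C(10,1) = 10 ways.
The other 9 form a derangement: !9 = 133496.
Total: 10 × 133496 = 1334960.

1334960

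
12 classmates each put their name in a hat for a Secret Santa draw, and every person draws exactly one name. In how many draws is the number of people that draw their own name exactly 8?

4455

Pick the 8 fixed positions: C(12,8) = 495 ways.
The other 4 form a derangement: !4 = 9.
Total: 495 × 9 = 4455.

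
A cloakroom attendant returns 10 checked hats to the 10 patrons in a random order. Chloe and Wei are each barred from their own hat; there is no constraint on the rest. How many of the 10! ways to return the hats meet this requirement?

2943360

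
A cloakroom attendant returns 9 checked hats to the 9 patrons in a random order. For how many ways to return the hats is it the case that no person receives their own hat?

133496

Recurrence: !9 = 9·!8 + (-1)^9.
!9 = 9·14833 - 1 = 133496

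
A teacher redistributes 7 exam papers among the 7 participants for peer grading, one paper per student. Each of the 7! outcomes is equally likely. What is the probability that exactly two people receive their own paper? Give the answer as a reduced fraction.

11/60

Favorable outcomes: C(7,2)·!5 = 21·44 = 924.
Total outcomes: 7! = 5040.
Probability = 924/5040 = 11/60.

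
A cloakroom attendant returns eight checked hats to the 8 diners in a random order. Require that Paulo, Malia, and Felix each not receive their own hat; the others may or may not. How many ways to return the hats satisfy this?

27240

Let A_j be the event that the j-th constrained one is fixed. By inclusion-exclusion over the 3 events:
Σ_{j=0}^{3} (-1)^j C(3,j)(8-j)!
= C(3,0)·8! - C(3,1)·7! + C(3,2)·6! - C(3,3)·5!
= 40320 - 15120 + 2160 - 120
= 27240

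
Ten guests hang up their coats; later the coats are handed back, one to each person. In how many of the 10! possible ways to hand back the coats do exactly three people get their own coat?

222480

Pick the 3 fixed positions: C(10,3) = 120 ways.
The other 7 form a derangement: !7 = 1854.
Total: 120 × 1854 = 222480.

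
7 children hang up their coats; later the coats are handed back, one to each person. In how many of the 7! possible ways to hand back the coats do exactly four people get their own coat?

70

Pick the 4 fixed positions: C(7,4) = 35 ways.
The remaining 3 must be deranged: !3 = 2.
Total: 35 × 2 = 70.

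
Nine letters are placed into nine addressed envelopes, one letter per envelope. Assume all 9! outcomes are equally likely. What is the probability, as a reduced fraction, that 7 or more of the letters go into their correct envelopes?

37/362880

Favorable outcomes: Σ_{i≥7} C(9,i)·!(9-i) = 36·1 + 9·0 + 1·1 = 37.
Total outcomes: 9! = 362880.
Probability = 37/362880 = 37/362880.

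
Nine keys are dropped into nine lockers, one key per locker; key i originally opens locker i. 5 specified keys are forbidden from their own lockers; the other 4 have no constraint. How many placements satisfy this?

Let A_j be the event that the j-th constrained one is fixed. By inclusion-exclusion over the 5 events:
Σ_{j=0}^{5} (-1)^j C(5,j)(9-j)!
= C(5,0)·9! - C(5,1)·8! + C(5,2)·7! - C(5,3)·6! + C(5,4)·5! - C(5,5)·4!
= 362880 - 201600 + 50400 - 7200 + 600 - 24
= 205056

205056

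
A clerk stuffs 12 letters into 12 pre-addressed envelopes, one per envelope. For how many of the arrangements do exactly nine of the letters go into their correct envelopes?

440

Choose which 9 of the 12 are fixed: C(12,9) = 220.
The other 3 form a derangement: !3 = 2.
Total: 220 × 2 = 440.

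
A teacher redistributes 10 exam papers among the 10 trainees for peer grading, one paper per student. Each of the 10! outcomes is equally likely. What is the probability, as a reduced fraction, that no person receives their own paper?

16481/44800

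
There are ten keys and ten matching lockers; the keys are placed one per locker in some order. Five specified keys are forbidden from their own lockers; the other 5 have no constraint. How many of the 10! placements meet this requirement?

2170680

Let A_j be the event that the j-th constrained one is fixed. By inclusion-exclusion over the 5 events:
Σ_{j=0}^{5} (-1)^j C(5,j)(10-j)!
= C(5,0)·10! - C(5,1)·9! + C(5,2)·8! - C(5,3)·7! + C(5,4)·6! - C(5,5)·5!
= 3628800 - 1814400 + 403200 - 50400 + 3600 - 120
= 2170680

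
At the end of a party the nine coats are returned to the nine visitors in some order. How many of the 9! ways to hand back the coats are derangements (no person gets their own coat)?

133496

The subfactorial !9 = [9!/e] (nearest integer).
9! = 362880, and 362880/e ≈ 133496.09, so !9 = 133496.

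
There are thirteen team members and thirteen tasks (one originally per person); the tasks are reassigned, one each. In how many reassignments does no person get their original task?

By inclusion-exclusion, !13 = Σ (-1)^k · 13!/k! for k=0..13
= 13! - 13!/1! + 13!/2! - 13!/3! + 13!/4! - 13!/5! + 13!/6! - 13!/7! + 13!/8! - 13!/9! + 13!/10! - 13!/11! + 13!/12! - 13!/13!
= 6227020800 - 6227020800 + 3113510400 - 1037836800 + 259459200 - 51891840 + 8648640 - 1235520 + 154440 - 17160 + 1716 - 156 + 13 - 1
= 2290792932

2290792932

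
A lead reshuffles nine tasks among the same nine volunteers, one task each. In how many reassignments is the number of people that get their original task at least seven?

Sum C(9,i)·!(9-i) for i = 7..9:
  i=7: C(9,7)·!2 = 36·1 = 36
  i=8: C(9,8)·!1 = 9·0 = 0
  i=9: C(9,9)·!0 = 1·1 = 1
Total = 37.

37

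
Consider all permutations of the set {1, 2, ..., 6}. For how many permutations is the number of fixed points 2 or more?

# with exactly i fixed is C(6,i)·!(6-i); sum over i=2..6:
  i=2: C(6,2)·!4 = 15·9 = 135
  i=3: C(6,3)·!3 = 20·2 = 40
  i=4: C(6,4)·!2 = 15·1 = 15
  i=5: C(6,5)·!1 = 6·0 = 0
  i=6: C(6,6)·!0 = 1·1 = 1
Total = 191.

191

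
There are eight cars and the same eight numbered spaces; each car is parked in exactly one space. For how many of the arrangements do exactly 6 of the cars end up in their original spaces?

28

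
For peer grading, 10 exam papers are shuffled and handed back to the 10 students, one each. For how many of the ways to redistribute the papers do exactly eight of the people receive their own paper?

Choose which 8 of the 10 are fixed: C(10,8) = 45.
The remaining 2 must be deranged: !2 = 1.
Total: 45 × 1 = 45.

45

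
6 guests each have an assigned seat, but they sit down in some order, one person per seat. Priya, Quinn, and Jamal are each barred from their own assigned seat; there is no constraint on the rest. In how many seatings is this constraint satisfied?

426

Let A_j be the event that the j-th constrained one is fixed. By inclusion-exclusion over the 3 events:
Σ_{j=0}^{3} (-1)^j C(3,j)(6-j)!
= C(3,0)·6! - C(3,1)·5! + C(3,2)·4! - C(3,3)·3!
= 720 - 360 + 72 - 6
= 426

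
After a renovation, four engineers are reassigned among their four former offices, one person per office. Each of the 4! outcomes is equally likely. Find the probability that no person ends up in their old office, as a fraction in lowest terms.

3/8

Favorable outcomes: !4 = 9.
Total outcomes: 4! = 24.
Probability = 9/24 = 3/8.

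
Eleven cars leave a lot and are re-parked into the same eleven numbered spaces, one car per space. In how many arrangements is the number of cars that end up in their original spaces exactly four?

611820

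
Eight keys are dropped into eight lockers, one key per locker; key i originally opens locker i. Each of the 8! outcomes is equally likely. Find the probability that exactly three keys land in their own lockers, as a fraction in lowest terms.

Favorable outcomes: C(8,3)·!5 = 56·44 = 2464.
Total outcomes: 8! = 40320.
Probability = 2464/40320 = 11/180.

11/180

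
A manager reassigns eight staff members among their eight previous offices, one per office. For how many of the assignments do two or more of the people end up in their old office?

10655

# with exactly i fixed is C(8,i)·!(8-i); sum over i=2..8:
  i=2: C(8,2)·!6 = 28·265 = 7420
  i=3: C(8,3)·!5 = 56·44 = 2464
  i=4: C(8,4)·!4 = 70·9 = 630
  i=5: C(8,5)·!3 = 56·2 = 112
  i=6: C(8,6)·!2 = 28·1 = 28
  i=7: C(8,7)·!1 = 8·0 = 0
  i=8: C(8,8)·!0 = 1·1 = 1
Total = 10655.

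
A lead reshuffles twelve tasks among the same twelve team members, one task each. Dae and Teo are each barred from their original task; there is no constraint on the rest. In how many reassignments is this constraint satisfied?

402796800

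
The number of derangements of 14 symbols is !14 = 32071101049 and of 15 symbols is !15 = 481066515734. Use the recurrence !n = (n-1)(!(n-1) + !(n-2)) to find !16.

!16 = (16-1)·(!15 + !14) = 15·(481066515734 + 32071101049) = 15·513137616783 = 7697064251745.

7697064251745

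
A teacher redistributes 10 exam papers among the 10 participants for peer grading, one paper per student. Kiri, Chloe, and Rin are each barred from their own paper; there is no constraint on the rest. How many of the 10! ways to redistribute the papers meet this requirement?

2656080

Inclusion-exclusion on the 3 forbidden self-matches:
Σ_{j=0}^{3} (-1)^j C(3,j)(10-j)!
= C(3,0)·10! - C(3,1)·9! + C(3,2)·8! - C(3,3)·7!
= 3628800 - 1088640 + 120960 - 5040
= 2656080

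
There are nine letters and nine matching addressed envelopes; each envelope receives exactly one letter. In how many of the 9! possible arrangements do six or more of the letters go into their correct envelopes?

# with exactly i fixed is C(9,i)·!(9-i); sum over i=6..9:
  i=6: C(9,6)·!3 = 84·2 = 168
  i=7: C(9,7)·!2 = 36·1 = 36
  i=8: C(9,8)·!1 = 9·0 = 0
  i=9: C(9,9)·!0 = 1·1 = 1
Total = 205.

205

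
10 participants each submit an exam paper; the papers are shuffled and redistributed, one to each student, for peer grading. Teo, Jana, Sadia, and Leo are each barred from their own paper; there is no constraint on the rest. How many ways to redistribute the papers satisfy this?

Inclusion-exclusion on the 4 forbidden self-matches:
Σ_{j=0}^{4} (-1)^j C(4,j)(10-j)!
= C(4,0)·10! - C(4,1)·9! + C(4,2)·8! - C(4,3)·7! + C(4,4)·6!
= 3628800 - 1451520 + 241920 - 20160 + 720
= 2399760

2399760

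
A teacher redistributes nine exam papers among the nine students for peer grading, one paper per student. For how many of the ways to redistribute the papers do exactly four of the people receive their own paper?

5544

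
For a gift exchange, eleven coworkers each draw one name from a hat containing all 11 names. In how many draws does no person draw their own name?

Use !n = n·!(n-1) + (-1)^n.
!11 = 11·1334961 - 1 = 14684570

14684570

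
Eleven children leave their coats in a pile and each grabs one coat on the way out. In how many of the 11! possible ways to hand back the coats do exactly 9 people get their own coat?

55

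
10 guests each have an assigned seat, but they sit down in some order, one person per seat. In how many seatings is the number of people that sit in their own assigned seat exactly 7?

Pick the 7 fixed positions: C(10,7) = 120 ways.
The remaining 3 must be deranged: !3 = 2.
Total: 120 × 2 = 240.

240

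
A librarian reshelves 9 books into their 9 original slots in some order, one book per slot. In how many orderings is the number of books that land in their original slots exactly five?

Choose which 5 of the 9 are fixed: C(9,5) = 126.
The other 4 form a derangement: !4 = 9.
Total: 126 × 9 = 1134.

1134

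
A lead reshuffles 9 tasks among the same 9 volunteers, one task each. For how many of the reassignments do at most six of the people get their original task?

362843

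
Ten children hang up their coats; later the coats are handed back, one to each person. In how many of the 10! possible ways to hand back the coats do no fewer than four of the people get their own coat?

68914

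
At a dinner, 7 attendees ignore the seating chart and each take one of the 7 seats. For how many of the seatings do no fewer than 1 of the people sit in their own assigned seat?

3186

# with exactly i fixed is C(7,i)·!(7-i); sum over i=1..7:
  i=1: C(7,1)·!6 = 7·265 = 1855
  i=2: C(7,2)·!5 = 21·44 = 924
  i=3: C(7,3)·!4 = 35·9 = 315
  i=4: C(7,4)·!3 = 35·2 = 70
  i=5: C(7,5)·!2 = 21·1 = 21
  i=6: C(7,6)·!1 = 7·0 = 0
  i=7: C(7,7)·!0 = 1·1 = 1
Total = 3186.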